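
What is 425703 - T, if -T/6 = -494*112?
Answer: 93735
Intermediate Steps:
T = 331968 (T = -(-2964)*112 = -6*(-55328) = 331968)
425703 - T = 425703 - 1*331968 = 425703 - 331968 = 93735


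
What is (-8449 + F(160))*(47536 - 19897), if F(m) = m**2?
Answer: 474036489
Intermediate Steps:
(-8449 + F(160))*(47536 - 19897) = (-8449 + 160**2)*(47536 - 19897) = (-8449 + 25600)*27639 = 17151*27639 = 474036489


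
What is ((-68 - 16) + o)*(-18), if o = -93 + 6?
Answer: 3078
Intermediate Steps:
o = -87
((-68 - 16) + o)*(-18) = ((-68 - 16) - 87)*(-18) = (-84 - 87)*(-18) = -171*(-18) = 3078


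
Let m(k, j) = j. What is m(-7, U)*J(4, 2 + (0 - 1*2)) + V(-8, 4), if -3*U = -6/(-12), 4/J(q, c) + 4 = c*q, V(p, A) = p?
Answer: -47/6 ≈ -7.8333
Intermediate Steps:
J(q, c) = 4/(-4 + c*q)
U = -⅙ (U = -(-2)/(-12) = -(-2)*(-1)/12 = -⅓*½ = -⅙ ≈ -0.16667)
m(-7, U)*J(4, 2 + (0 - 1*2)) + V(-8, 4) = -2/(3*(-4 + (2 + (0 - 1*2))*4)) - 8 = -2/(3*(-4 + (2 + (0 - 2))*4)) - 8 = -2/(3*(-4 + (2 - 2)*4)) - 8 = -2/(3*(-4 + 0*4)) - 8 = -2/(3*(-4 + 0)) - 8 = -2/(3*(-4)) - 8 = -2*(-1)/(3*4) - 8 = -⅙*(-1) - 8 = ⅙ - 8 = -47/6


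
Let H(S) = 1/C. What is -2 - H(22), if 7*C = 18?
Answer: -43/18 ≈ -2.3889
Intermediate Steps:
C = 18/7 (C = (⅐)*18 = 18/7 ≈ 2.5714)
H(S) = 7/18 (H(S) = 1/(18/7) = 7/18)
-2 - H(22) = -2 - 1*7/18 = -2 - 7/18 = -43/18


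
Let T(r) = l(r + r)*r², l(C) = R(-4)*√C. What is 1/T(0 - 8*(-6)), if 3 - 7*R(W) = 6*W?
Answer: 7*√6/1492992 ≈ 1.1485e-5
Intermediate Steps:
R(W) = 3/7 - 6*W/7
l(C) = 27*√C/7 (l(C) = (3/7 - 6/7*(-4))*√C = (3/7 + 24/7)*√C = 27*√C/7)
T(r) = 27*√2*r^(5/2)/7 (T(r) = (27*√(r + r)/7)*r² = (27*√(2*r)/7)*r² = (27*(√2*√r)/7)*r² = (27*√2*√r/7)*r² = 27*√2*r^(5/2)/7)
1/T(0 - 8*(-6)) = 1/(27*√2*(0 - 8*(-6))^(5/2)/7) = 1/(27*√2*(0 + 48)^(5/2)/7) = 1/(27*√2*48^(5/2)/7) = 1/(27*√2*(9216*√3)/7) = 1/(248832*√6/7) = 7*√6/1492992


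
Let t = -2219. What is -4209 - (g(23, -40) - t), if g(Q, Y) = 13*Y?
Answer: -5908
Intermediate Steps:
-4209 - (g(23, -40) - t) = -4209 - (13*(-40) - 1*(-2219)) = -4209 - (-520 + 2219) = -4209 - 1*1699 = -4209 - 1699 = -5908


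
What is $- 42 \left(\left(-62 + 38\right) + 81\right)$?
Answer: $-2394$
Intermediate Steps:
$- 42 \left(\left(-62 + 38\right) + 81\right) = - 42 \left(-24 + 81\right) = \left(-42\right) 57 = -2394$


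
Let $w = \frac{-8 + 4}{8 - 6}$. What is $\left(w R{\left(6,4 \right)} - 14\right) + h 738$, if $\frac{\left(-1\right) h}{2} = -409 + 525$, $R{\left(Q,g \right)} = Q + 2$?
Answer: $-171246$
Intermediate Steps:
$R{\left(Q,g \right)} = 2 + Q$
$w = -2$ ($w = - \frac{4}{2} = \left(-4\right) \frac{1}{2} = -2$)
$h = -232$ ($h = - 2 \left(-409 + 525\right) = \left(-2\right) 116 = -232$)
$\left(w R{\left(6,4 \right)} - 14\right) + h 738 = \left(- 2 \left(2 + 6\right) - 14\right) - 171216 = \left(\left(-2\right) 8 - 14\right) - 171216 = \left(-16 - 14\right) - 171216 = -30 - 171216 = -171246$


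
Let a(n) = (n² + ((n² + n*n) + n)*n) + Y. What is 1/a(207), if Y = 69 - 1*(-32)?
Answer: 1/17825285 ≈ 5.6100e-8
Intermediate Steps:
Y = 101 (Y = 69 + 32 = 101)
a(n) = 101 + n² + n*(n + 2*n²) (a(n) = (n² + ((n² + n*n) + n)*n) + 101 = (n² + ((n² + n²) + n)*n) + 101 = (n² + (2*n² + n)*n) + 101 = (n² + (n + 2*n²)*n) + 101 = (n² + n*(n + 2*n²)) + 101 = 101 + n² + n*(n + 2*n²))
1/a(207) = 1/(101 + 2*207² + 2*207³) = 1/(101 + 2*42849 + 2*8869743) = 1/(101 + 85698 + 17739486) = 1/17825285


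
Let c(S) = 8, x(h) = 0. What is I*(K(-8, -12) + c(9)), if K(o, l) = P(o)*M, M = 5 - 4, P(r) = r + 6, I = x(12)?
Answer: 0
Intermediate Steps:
I = 0
P(r) = 6 + r
M = 1
K(o, l) = 6 + o (K(o, l) = (6 + o)*1 = 6 + o)
I*(K(-8, -12) + c(9)) = 0*((6 - 8) + 8) = 0*(-2 + 8) = 0*6 = 0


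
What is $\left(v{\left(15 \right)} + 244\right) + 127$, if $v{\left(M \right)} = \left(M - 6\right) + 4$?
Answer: $384$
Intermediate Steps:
$v{\left(M \right)} = -2 + M$ ($v{\left(M \right)} = \left(-6 + M\right) + 4 = -2 + M$)
$\left(v{\left(15 \right)} + 244\right) + 127 = \left(\left(-2 + 15\right) + 244\right) + 127 = \left(13 + 244\right) + 127 = 257 + 127 = 384$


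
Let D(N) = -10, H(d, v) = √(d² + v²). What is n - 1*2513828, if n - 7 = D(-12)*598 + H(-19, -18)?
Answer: -2519801 + √685 ≈ -2.5198e+6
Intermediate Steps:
n = -5973 + √685 (n = 7 + (-10*598 + √((-19)² + (-18)²)) = 7 + (-5980 + √(361 + 324)) = 7 + (-5980 + √685) = -5973 + √685 ≈ -5946.8)
n - 1*2513828 = (-5973 + √685) - 1*2513828 = (-5973 + √685) - 2513828 = -2519801 + √685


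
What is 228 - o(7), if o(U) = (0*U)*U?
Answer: 228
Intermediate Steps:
o(U) = 0 (o(U) = 0*U = 0)
228 - o(7) = 228 - 1*0 = 228 + 0 = 228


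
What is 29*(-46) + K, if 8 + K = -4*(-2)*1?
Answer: -1334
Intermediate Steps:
K = 0 (K = -8 - 4*(-2)*1 = -8 + 8*1 = -8 + 8 = 0)
29*(-46) + K = 29*(-46) + 0 = -1334 + 0 = -1334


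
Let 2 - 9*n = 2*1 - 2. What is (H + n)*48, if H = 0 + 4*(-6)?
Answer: -3424/3 ≈ -1141.3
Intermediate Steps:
H = -24 (H = 0 - 24 = -24)
n = 2/9 (n = 2/9 - (2*1 - 2)/9 = 2/9 - (2 - 2)/9 = 2/9 - ⅑*0 = 2/9 + 0 = 2/9 ≈ 0.22222)
(H + n)*48 = (-24 + 2/9)*48 = -214/9*48 = -3424/3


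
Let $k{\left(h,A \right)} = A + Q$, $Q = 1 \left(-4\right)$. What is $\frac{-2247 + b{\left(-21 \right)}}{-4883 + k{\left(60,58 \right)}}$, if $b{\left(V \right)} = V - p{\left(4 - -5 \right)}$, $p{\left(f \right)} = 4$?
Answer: $\frac{2272}{4829} \approx 0.47049$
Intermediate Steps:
$Q = -4$
$b{\left(V \right)} = -4 + V$ ($b{\left(V \right)} = V - 4 = -4 + V$)
$k{\left(h,A \right)} = -4 + A$ ($k{\left(h,A \right)} = A - 4 = -4 + A$)
$\frac{-2247 + b{\left(-21 \right)}}{-4883 + k{\left(60,58 \right)}} = \frac{-2247 - 25}{-4883 + \left(-4 + 58\right)} = \frac{-2247 - 25}{-4883 + 54} = - \frac{2272}{-4829} = \left(-2272\right) \left(- \frac{1}{4829}\right) = \frac{2272}{4829}$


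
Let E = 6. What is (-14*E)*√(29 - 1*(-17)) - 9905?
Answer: -9905 - 84*√46 ≈ -10475.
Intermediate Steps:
(-14*E)*√(29 - 1*(-17)) - 9905 = (-14*6)*√(29 - 1*(-17)) - 9905 = -84*√(29 + 17) - 9905 = -84*√46 - 9905 = -9905 - 84*√46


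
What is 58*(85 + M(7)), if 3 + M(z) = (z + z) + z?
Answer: 5974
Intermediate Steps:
M(z) = -3 + 3*z (M(z) = -3 + ((z + z) + z) = -3 + (2*z + z) = -3 + 3*z)
58*(85 + M(7)) = 58*(85 + (-3 + 3*7)) = 58*(85 + (-3 + 21)) = 58*(85 + 18) = 58*103 = 5974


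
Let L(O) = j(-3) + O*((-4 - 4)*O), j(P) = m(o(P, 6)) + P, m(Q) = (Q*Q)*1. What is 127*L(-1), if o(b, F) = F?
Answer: 3175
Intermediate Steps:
m(Q) = Q² (m(Q) = Q²*1 = Q²)
j(P) = 36 + P (j(P) = 6² + P = 36 + P)
L(O) = 33 - 8*O² (L(O) = (36 - 3) + O*((-4 - 4)*O) = 33 + O*(-8*O) = 33 - 8*O²)
127*L(-1) = 127*(33 - 8*(-1)²) = 127*(33 - 8*1) = 127*(33 - 8) = 127*25 = 3175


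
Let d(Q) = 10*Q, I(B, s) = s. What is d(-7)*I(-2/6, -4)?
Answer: 280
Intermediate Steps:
d(-7)*I(-2/6, -4) = (10*(-7))*(-4) = -70*(-4) = 280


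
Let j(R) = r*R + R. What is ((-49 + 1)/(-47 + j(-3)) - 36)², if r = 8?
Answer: 1710864/1369 ≈ 1249.7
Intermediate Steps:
j(R) = 9*R (j(R) = 8*R + R = 9*R)
((-49 + 1)/(-47 + j(-3)) - 36)² = ((-49 + 1)/(-47 + 9*(-3)) - 36)² = (-48/(-47 - 27) - 36)² = (-48/(-74) - 36)² = (-48*(-1/74) - 36)² = (24/37 - 36)² = (-1308/37)² = 1710864/1369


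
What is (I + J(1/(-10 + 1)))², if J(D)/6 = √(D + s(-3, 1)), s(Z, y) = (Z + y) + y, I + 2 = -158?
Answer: 25560 - 640*I*√10 ≈ 25560.0 - 2023.9*I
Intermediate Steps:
I = -160 (I = -2 - 158 = -160)
s(Z, y) = Z + 2*y
J(D) = 6*√(-1 + D) (J(D) = 6*√(D + (-3 + 2*1)) = 6*√(D + (-3 + 2)) = 6*√(D - 1) = 6*√(-1 + D))
(I + J(1/(-10 + 1)))² = (-160 + 6*√(-1 + 1/(-10 + 1)))² = (-160 + 6*√(-1 + 1/(-9)))² = (-160 + 6*√(-1 - ⅑))² = (-160 + 6*√(-10/9))² = (-160 + 6*(I*√10/3))² = (-160 + 2*I*√10)²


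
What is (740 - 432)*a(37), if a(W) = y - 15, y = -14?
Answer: -8932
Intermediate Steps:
a(W) = -29 (a(W) = -14 - 15 = -29)
(740 - 432)*a(37) = (740 - 432)*(-29) = 308*(-29) = -8932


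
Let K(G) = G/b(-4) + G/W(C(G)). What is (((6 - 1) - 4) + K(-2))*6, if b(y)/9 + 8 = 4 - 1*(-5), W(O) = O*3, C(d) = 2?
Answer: 8/3 ≈ 2.6667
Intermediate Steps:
W(O) = 3*O
b(y) = 9 (b(y) = -72 + 9*(4 - 1*(-5)) = -72 + 9*(4 + 5) = -72 + 9*9 = -72 + 81 = 9)
K(G) = 5*G/18 (K(G) = G/9 + G/((3*2)) = G*(⅑) + G/6 = G/9 + G*(⅙) = G/9 + G/6 = 5*G/18)
(((6 - 1) - 4) + K(-2))*6 = (((6 - 1) - 4) + (5/18)*(-2))*6 = ((5 - 4) - 5/9)*6 = (1 - 5/9)*6 = (4/9)*6 = 8/3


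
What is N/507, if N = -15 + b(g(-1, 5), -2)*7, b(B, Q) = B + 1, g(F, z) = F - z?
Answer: -50/507 ≈ -0.098619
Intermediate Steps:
b(B, Q) = 1 + B
N = -50 (N = -15 + (1 + (-1 - 1*5))*7 = -15 + (1 + (-1 - 5))*7 = -15 + (1 - 6)*7 = -15 - 5*7 = -15 - 35 = -50)
N/507 = -50/507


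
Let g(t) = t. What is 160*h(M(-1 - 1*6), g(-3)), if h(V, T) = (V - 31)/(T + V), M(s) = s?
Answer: 608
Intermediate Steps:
h(V, T) = (-31 + V)/(T + V)
160*h(M(-1 - 1*6), g(-3)) = 160*((-31 + (-1 - 1*6))/(-3 + (-1 - 1*6))) = 160*((-31 + (-1 - 6))/(-3 + (-1 - 6))) = 160*((-31 - 7)/(-3 - 7)) = 160*(-38/(-10)) = 160*(-⅒*(-38)) = 160*(19/5) = 608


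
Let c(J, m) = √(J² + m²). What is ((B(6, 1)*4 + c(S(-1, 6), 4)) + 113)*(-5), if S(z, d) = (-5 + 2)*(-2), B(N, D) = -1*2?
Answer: -525 - 10*√13 ≈ -561.06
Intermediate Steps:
B(N, D) = -2
S(z, d) = 6 (S(z, d) = -3*(-2) = 6)
((B(6, 1)*4 + c(S(-1, 6), 4)) + 113)*(-5) = ((-2*4 + √(6² + 4²)) + 113)*(-5) = ((-8 + √(36 + 16)) + 113)*(-5) = ((-8 + √52) + 113)*(-5) = ((-8 + 2*√13) + 113)*(-5) = (105 + 2*√13)*(-5) = -525 - 10*√13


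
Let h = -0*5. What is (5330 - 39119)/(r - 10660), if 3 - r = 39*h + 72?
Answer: 33789/10729 ≈ 3.1493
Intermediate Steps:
h = 0 (h = -4*0 = 0)
r = -69 (r = 3 - (39*0 + 72) = 3 - (0 + 72) = 3 - 1*72 = 3 - 72 = -69)
(5330 - 39119)/(r - 10660) = (5330 - 39119)/(-69 - 10660) = -33789/(-10729) = -33789*(-1/10729) = 33789/10729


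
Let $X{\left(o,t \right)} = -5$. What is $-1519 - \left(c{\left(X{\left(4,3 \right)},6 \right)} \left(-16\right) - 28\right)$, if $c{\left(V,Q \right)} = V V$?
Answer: $-1091$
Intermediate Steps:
$c{\left(V,Q \right)} = V^{2}$
$-1519 - \left(c{\left(X{\left(4,3 \right)},6 \right)} \left(-16\right) - 28\right) = -1519 - \left(\left(-5\right)^{2} \left(-16\right) - 28\right) = -1519 - \left(25 \left(-16\right) - 28\right) = -1519 - \left(-400 - 28\right) = -1519 - -428 = -1519 + 428 = -1091$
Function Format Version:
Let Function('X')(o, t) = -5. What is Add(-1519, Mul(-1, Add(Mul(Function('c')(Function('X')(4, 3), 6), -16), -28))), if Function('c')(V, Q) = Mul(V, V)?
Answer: -1091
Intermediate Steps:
Function('c')(V, Q) = Pow(V, 2)
Add(-1519, Mul(-1, Add(Mul(Function('c')(Function('X')(4, 3), 6), -16), -28))) = Add(-1519, Mul(-1, Add(Mul(Pow(-5, 2), -16), -28))) = Add(-1519, Mul(-1, Add(Mul(25, -16), -28))) = Add(-1519, Mul(-1, Add(-400, -28))) = Add(-1519, Mul(-1, -428)) = Add(-1519, 428) = -1091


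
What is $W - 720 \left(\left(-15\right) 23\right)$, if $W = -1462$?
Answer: $246938$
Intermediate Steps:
$W - 720 \left(\left(-15\right) 23\right) = -1462 - 720 \left(\left(-15\right) 23\right) = -1462 - -248400 = -1462 + 248400 = 246938$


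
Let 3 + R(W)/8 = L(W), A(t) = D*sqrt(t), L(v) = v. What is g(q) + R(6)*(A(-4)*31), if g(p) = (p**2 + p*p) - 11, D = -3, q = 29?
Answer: 1671 - 4464*I ≈ 1671.0 - 4464.0*I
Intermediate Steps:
A(t) = -3*sqrt(t)
R(W) = -24 + 8*W
g(p) = -11 + 2*p**2 (g(p) = (p**2 + p**2) - 11 = 2*p**2 - 11 = -11 + 2*p**2)
g(q) + R(6)*(A(-4)*31) = (-11 + 2*29**2) + (-24 + 8*6)*(-6*I*31) = (-11 + 2*841) + (-24 + 48)*(-6*I*31) = (-11 + 1682) + 24*(-6*I*31) = 1671 + 24*(-186*I) = 1671 - 4464*I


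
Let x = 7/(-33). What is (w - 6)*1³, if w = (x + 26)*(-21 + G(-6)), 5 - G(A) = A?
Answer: -8708/33 ≈ -263.88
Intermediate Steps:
G(A) = 5 - A
x = -7/33 (x = 7*(-1/33) = -7/33 ≈ -0.21212)
w = -8510/33 (w = (-7/33 + 26)*(-21 + (5 - 1*(-6))) = 851*(-21 + (5 + 6))/33 = 851*(-21 + 11)/33 = (851/33)*(-10) = -8510/33 ≈ -257.88)
(w - 6)*1³ = (-8510/33 - 6)*1³ = -8708/33*1 = -8708/33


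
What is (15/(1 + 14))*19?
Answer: 19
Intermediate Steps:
(15/(1 + 14))*19 = (15/15)*19 = ((1/15)*15)*19 = 1*19 = 19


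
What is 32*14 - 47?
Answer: 401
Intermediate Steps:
32*14 - 47 = 448 - 47 = 401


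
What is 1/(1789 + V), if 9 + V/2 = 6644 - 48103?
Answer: -1/81147 ≈ -1.2323e-5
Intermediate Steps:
V = -82936 (V = -18 + 2*(6644 - 48103) = -18 + 2*(-41459) = -18 - 82918 = -82936)
1/(1789 + V) = 1/(1789 - 82936) = 1/(-81147) = -1/81147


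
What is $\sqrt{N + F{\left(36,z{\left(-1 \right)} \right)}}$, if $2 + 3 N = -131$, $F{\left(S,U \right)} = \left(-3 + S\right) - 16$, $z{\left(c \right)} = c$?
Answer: $\frac{i \sqrt{246}}{3} \approx 5.2281 i$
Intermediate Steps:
$F{\left(S,U \right)} = -19 + S$
$N = - \frac{133}{3}$ ($N = - \frac{2}{3} + \frac{1}{3} \left(-131\right) = - \frac{2}{3} - \frac{131}{3} = - \frac{133}{3} \approx -44.333$)
$\sqrt{N + F{\left(36,z{\left(-1 \right)} \right)}} = \sqrt{- \frac{133}{3} + \left(-19 + 36\right)} = \sqrt{- \frac{133}{3} + 17} = \sqrt{- \frac{82}{3}} = \frac{i \sqrt{246}}{3}$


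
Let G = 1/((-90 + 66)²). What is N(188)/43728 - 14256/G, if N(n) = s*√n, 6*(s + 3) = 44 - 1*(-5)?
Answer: -8211456 + 31*√47/131184 ≈ -8.2115e+6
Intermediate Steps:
s = 31/6 (s = -3 + (44 - 1*(-5))/6 = -3 + (44 + 5)/6 = -3 + (⅙)*49 = -3 + 49/6 = 31/6 ≈ 5.1667)
G = 1/576 (G = 1/((-24)²) = 1/576 ≈ 0.0017361)
N(n) = 31*√n/6
N(188)/43728 - 14256/G = (31*√188/6)/43728 - 14256/1/576 = (31*(2*√47)/6)*(1/43728) - 14256*576 = (31*√47/3)*(1/43728) - 8211456 = 31*√47/131184 - 8211456 = -8211456 + 31*√47/131184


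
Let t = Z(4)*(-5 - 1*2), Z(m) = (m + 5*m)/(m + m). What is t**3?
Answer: -9261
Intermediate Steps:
Z(m) = 3 (Z(m) = (6*m)/((2*m)) = (6*m)*(1/(2*m)) = 3)
t = -21 (t = 3*(-5 - 1*2) = 3*(-5 - 2) = 3*(-7) = -21)
t**3 = (-21)**3 = -9261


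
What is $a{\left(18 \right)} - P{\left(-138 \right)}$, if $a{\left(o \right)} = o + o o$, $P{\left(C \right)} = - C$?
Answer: $204$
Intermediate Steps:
$a{\left(o \right)} = o + o^{2}$
$a{\left(18 \right)} - P{\left(-138 \right)} = 18 \left(1 + 18\right) - \left(-1\right) \left(-138\right) = 18 \cdot 19 - 138 = 342 - 138 = 204$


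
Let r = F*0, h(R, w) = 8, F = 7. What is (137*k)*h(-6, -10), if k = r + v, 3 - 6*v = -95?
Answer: 53704/3 ≈ 17901.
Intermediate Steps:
r = 0 (r = 7*0 = 0)
v = 49/3 (v = ½ - ⅙*(-95) = ½ + 95/6 = 49/3 ≈ 16.333)
k = 49/3 (k = 0 + 49/3 = 49/3 ≈ 16.333)
(137*k)*h(-6, -10) = (137*(49/3))*8 = (6713/3)*8 = 53704/3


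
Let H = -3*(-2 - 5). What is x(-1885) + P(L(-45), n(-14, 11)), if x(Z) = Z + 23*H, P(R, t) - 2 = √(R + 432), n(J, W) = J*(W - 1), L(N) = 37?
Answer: -1400 + √469 ≈ -1378.3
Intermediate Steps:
n(J, W) = J*(-1 + W)
P(R, t) = 2 + √(432 + R) (P(R, t) = 2 + √(R + 432) = 2 + √(432 + R))
H = 21 (H = -3*(-7) = 21)
x(Z) = 483 + Z (x(Z) = Z + 23*21 = Z + 483 = 483 + Z)
x(-1885) + P(L(-45), n(-14, 11)) = (483 - 1885) + (2 + √(432 + 37)) = -1402 + (2 + √469) = -1400 + √469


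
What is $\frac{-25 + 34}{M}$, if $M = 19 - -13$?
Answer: $\frac{9}{32} \approx 0.28125$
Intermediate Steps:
$M = 32$ ($M = 19 + 13 = 32$)
$\frac{-25 + 34}{M} = \frac{-25 + 34}{32} = 9 \cdot \frac{1}{32} = \frac{9}{32}$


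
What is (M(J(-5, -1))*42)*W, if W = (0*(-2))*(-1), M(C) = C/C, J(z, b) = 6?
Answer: 0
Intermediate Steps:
M(C) = 1
W = 0 (W = 0*(-1) = 0)
(M(J(-5, -1))*42)*W = (1*42)*0 = 42*0 = 0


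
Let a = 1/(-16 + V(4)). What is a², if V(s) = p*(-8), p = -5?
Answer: 1/576 ≈ 0.0017361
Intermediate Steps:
V(s) = 40 (V(s) = -5*(-8) = 40)
a = 1/24 (a = 1/(-16 + 40) = 1/24 ≈ 0.041667)
a² = (1/24)² = 1/576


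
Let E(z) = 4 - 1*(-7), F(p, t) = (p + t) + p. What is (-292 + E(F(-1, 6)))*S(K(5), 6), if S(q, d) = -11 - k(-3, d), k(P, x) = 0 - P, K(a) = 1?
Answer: 3934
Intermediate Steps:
F(p, t) = t + 2*p
k(P, x) = -P
E(z) = 11 (E(z) = 4 + 7 = 11)
S(q, d) = -14 (S(q, d) = -11 - (-1)*(-3) = -11 - 1*3 = -11 - 3 = -14)
(-292 + E(F(-1, 6)))*S(K(5), 6) = (-292 + 11)*(-14) = -281*(-14) = 3934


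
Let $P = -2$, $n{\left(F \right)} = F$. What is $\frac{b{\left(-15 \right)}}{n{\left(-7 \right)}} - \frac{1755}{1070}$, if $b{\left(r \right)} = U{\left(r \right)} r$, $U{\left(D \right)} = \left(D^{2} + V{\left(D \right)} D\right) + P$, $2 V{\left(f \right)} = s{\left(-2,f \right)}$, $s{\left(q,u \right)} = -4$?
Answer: $\frac{809673}{1498} \approx 540.5$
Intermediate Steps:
$V{\left(f \right)} = -2$ ($V{\left(f \right)} = \frac{1}{2} \left(-4\right) = -2$)
$U{\left(D \right)} = -2 + D^{2} - 2 D$ ($U{\left(D \right)} = \left(D^{2} - 2 D\right) - 2 = -2 + D^{2} - 2 D$)
$b{\left(r \right)} = r \left(-2 + r^{2} - 2 r\right)$ ($b{\left(r \right)} = \left(-2 + r^{2} - 2 r\right) r = r \left(-2 + r^{2} - 2 r\right)$)
$\frac{b{\left(-15 \right)}}{n{\left(-7 \right)}} - \frac{1755}{1070} = \frac{\left(-15\right) \left(-2 + \left(-15\right)^{2} - -30\right)}{-7} - \frac{1755}{1070} = - 15 \left(-2 + 225 + 30\right) \left(- \frac{1}{7}\right) - \frac{351}{214} = \left(-15\right) 253 \left(- \frac{1}{7}\right) - \frac{351}{214} = \left(-3795\right) \left(- \frac{1}{7}\right) - \frac{351}{214} = \frac{3795}{7} - \frac{351}{214} = \frac{809673}{1498}$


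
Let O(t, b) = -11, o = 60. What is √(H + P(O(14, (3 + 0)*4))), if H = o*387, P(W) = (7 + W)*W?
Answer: 4*√1454 ≈ 152.53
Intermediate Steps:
P(W) = W*(7 + W)
H = 23220 (H = 60*387 = 23220)
√(H + P(O(14, (3 + 0)*4))) = √(23220 - 11*(7 - 11)) = √(23220 - 11*(-4)) = √(23220 + 44) = √23264 = 4*√1454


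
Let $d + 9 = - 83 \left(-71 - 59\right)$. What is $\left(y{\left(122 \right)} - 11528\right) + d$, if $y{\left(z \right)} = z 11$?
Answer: $595$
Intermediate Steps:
$y{\left(z \right)} = 11 z$
$d = 10781$ ($d = -9 - 83 \left(-71 - 59\right) = -9 - -10790 = -9 + 10790 = 10781$)
$\left(y{\left(122 \right)} - 11528\right) + d = \left(11 \cdot 122 - 11528\right) + 10781 = \left(1342 - 11528\right) + 10781 = -10186 + 10781 = 595$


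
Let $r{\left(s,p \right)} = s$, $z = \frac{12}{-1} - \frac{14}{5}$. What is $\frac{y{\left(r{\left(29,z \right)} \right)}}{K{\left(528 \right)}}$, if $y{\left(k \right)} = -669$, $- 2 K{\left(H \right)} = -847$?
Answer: $- \frac{1338}{847} \approx -1.5797$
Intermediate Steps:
$K{\left(H \right)} = \frac{847}{2}$ ($K{\left(H \right)} = \left(- \frac{1}{2}\right) \left(-847\right) = \frac{847}{2}$)
$z = - \frac{74}{5}$ ($z = 12 \left(-1\right) - \frac{14}{5} = -12 - \frac{14}{5} = - \frac{74}{5} \approx -14.8$)
$\frac{y{\left(r{\left(29,z \right)} \right)}}{K{\left(528 \right)}} = - \frac{669}{\frac{847}{2}} = \left(-669\right) \frac{2}{847} = - \frac{1338}{847}$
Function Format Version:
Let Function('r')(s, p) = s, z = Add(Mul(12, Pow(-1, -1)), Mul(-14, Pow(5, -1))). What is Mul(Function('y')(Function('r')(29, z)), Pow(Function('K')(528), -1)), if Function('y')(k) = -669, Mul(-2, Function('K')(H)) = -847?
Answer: Rational(-1338, 847) ≈ -1.5797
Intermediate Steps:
Function('K')(H) = Rational(847, 2) (Function('K')(H) = Mul(Rational(-1, 2), -847) = Rational(847, 2))
z = Rational(-74, 5) (z = Add(Mul(12, -1), Mul(-14, Rational(1, 5))) = Add(-12, Rational(-14, 5)) = Rational(-74, 5) ≈ -14.800)
Mul(Function('y')(Function('r')(29, z)), Pow(Function('K')(528), -1)) = Mul(-669, Pow(Rational(847, 2), -1)) = Mul(-669, Rational(2, 847)) = Rational(-1338, 847)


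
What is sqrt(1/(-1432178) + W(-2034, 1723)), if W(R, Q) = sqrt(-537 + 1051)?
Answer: sqrt(-1432178 + 2051133823684*sqrt(514))/1432178 ≈ 4.7615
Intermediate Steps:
W(R, Q) = sqrt(514)
sqrt(1/(-1432178) + W(-2034, 1723)) = sqrt(1/(-1432178) + sqrt(514)) = sqrt(-1/1432178 + sqrt(514))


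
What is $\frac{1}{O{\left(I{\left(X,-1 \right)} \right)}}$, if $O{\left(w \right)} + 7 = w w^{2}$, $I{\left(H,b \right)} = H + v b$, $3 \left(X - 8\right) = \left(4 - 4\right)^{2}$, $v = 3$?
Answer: $\frac{1}{118} \approx 0.0084746$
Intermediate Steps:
$X = 8$ ($X = 8 + \frac{\left(4 - 4\right)^{2}}{3} = 8 + \frac{0^{2}}{3} = 8 + \frac{1}{3} \cdot 0 = 8 + 0 = 8$)
$I{\left(H,b \right)} = H + 3 b$
$O{\left(w \right)} = -7 + w^{3}$ ($O{\left(w \right)} = -7 + w w^{2} = -7 + w^{3}$)
$\frac{1}{O{\left(I{\left(X,-1 \right)} \right)}} = \frac{1}{-7 + \left(8 + 3 \left(-1\right)\right)^{3}} = \frac{1}{-7 + \left(8 - 3\right)^{3}} = \frac{1}{-7 + 5^{3}} = \frac{1}{-7 + 125} = \frac{1}{118}$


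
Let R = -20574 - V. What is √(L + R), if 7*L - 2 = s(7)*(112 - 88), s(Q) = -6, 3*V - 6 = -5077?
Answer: I*√8336643/21 ≈ 137.49*I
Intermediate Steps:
V = -5071/3 (V = 2 + (⅓)*(-5077) = 2 - 5077/3 = -5071/3 ≈ -1690.3)
R = -56651/3 (R = -20574 - 1*(-5071/3) = -20574 + 5071/3 = -56651/3 ≈ -18884.)
L = -142/7 (L = 2/7 + (-6*(112 - 88))/7 = 2/7 + (-6*24)/7 = 2/7 + (⅐)*(-144) = 2/7 - 144/7 = -142/7 ≈ -20.286)
√(L + R) = √(-142/7 - 56651/3) = √(-396983/21) = I*√8336643/21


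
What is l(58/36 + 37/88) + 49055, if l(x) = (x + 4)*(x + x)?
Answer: 15392903953/313632 ≈ 49080.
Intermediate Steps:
l(x) = 2*x*(4 + x) (l(x) = (4 + x)*(2*x) = 2*x*(4 + x))
l(58/36 + 37/88) + 49055 = 2*(58/36 + 37/88)*(4 + (58/36 + 37/88)) + 49055 = 2*(58*(1/36) + 37*(1/88))*(4 + (58*(1/36) + 37*(1/88))) + 49055 = 2*(29/18 + 37/88)*(4 + (29/18 + 37/88)) + 49055 = 2*(1609/792)*(4 + 1609/792) + 49055 = 2*(1609/792)*(4777/792) + 49055 = 7686193/313632 + 49055 = 15392903953/313632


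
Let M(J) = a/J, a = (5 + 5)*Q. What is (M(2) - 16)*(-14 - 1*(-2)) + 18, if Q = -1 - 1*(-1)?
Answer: 210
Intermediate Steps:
Q = 0 (Q = -1 + 1 = 0)
a = 0 (a = (5 + 5)*0 = 10*0 = 0)
M(J) = 0 (M(J) = 0/J = 0)
(M(2) - 16)*(-14 - 1*(-2)) + 18 = (0 - 16)*(-14 - 1*(-2)) + 18 = -16*(-14 + 2) + 18 = -16*(-12) + 18 = 192 + 18 = 210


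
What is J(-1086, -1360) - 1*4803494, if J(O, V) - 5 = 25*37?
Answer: -4802564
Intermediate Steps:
J(O, V) = 930 (J(O, V) = 5 + 25*37 = 5 + 925 = 930)
J(-1086, -1360) - 1*4803494 = 930 - 1*4803494 = 930 - 4803494 = -4802564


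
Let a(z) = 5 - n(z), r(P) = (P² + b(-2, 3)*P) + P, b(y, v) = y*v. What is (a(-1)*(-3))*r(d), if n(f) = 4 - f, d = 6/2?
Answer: 0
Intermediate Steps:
b(y, v) = v*y
d = 3 (d = 6*(½) = 3)
r(P) = P² - 5*P (r(P) = (P² + (3*(-2))*P) + P = (P² - 6*P) + P = P² - 5*P)
a(z) = 1 + z (a(z) = 5 - (4 - z) = 5 + (-4 + z) = 1 + z)
(a(-1)*(-3))*r(d) = ((1 - 1)*(-3))*(3*(-5 + 3)) = (0*(-3))*(3*(-2)) = 0*(-6) = 0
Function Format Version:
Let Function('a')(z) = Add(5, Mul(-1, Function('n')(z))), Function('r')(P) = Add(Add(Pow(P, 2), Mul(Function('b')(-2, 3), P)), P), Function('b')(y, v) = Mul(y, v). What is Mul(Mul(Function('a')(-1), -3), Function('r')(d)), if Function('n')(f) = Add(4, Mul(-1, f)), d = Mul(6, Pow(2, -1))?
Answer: 0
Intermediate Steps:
Function('b')(y, v) = Mul(v, y)
d = 3 (d = Mul(6, Rational(1, 2)) = 3)
Function('r')(P) = Add(Pow(P, 2), Mul(-5, P)) (Function('r')(P) = Add(Add(Pow(P, 2), Mul(Mul(3, -2), P)), P) = Add(Add(Pow(P, 2), Mul(-6, P)), P) = Add(Pow(P, 2), Mul(-5, P)))
Function('a')(z) = Add(1, z) (Function('a')(z) = Add(5, Mul(-1, Add(4, Mul(-1, z)))) = Add(5, Add(-4, z)) = Add(1, z))
Mul(Mul(Function('a')(-1), -3), Function('r')(d)) = Mul(Mul(Add(1, -1), -3), Mul(3, Add(-5, 3))) = Mul(Mul(0, -3), Mul(3, -2)) = Mul(0, -6) = 0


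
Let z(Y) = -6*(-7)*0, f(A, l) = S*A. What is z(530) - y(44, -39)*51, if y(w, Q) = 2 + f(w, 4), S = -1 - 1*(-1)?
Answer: -102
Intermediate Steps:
S = 0 (S = -1 + 1 = 0)
f(A, l) = 0 (f(A, l) = 0*A = 0)
y(w, Q) = 2 (y(w, Q) = 2 + 0 = 2)
z(Y) = 0 (z(Y) = 42*0 = 0)
z(530) - y(44, -39)*51 = 0 - 2*51 = 0 - 1*102 = 0 - 102 = -102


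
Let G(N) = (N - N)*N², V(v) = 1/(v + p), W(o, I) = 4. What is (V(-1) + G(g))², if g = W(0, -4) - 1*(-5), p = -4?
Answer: 1/25 ≈ 0.040000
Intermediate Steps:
V(v) = 1/(-4 + v) (V(v) = 1/(v - 4) = 1/(-4 + v))
g = 9 (g = 4 - 1*(-5) = 4 + 5 = 9)
G(N) = 0 (G(N) = 0*N² = 0)
(V(-1) + G(g))² = (1/(-4 - 1) + 0)² = (1/(-5) + 0)² = (-⅕ + 0)² = (-⅕)² = 1/25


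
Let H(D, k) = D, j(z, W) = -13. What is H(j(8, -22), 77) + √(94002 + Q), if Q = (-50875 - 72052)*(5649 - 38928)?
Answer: -13 + 3*√454553515 ≈ 63948.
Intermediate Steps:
Q = 4090887633 (Q = -122927*(-33279) = 4090887633)
H(j(8, -22), 77) + √(94002 + Q) = -13 + √(94002 + 4090887633) = -13 + √4090981635 = -13 + 3*√454553515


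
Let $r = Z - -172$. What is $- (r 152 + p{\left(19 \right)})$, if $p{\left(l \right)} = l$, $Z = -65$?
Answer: $-16283$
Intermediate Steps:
$r = 107$ ($r = -65 - -172 = -65 + 172 = 107$)
$- (r 152 + p{\left(19 \right)}) = - (107 \cdot 152 + 19) = - (16264 + 19) = \left(-1\right) 16283 = -16283$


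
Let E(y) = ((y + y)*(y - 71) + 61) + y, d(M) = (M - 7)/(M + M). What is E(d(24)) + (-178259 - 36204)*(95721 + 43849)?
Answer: -34482356235287/1152 ≈ -2.9933e+10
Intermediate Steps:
d(M) = (-7 + M)/(2*M) (d(M) = (-7 + M)/((2*M)) = (-7 + M)*(1/(2*M)) = (-7 + M)/(2*M))
E(y) = 61 + y + 2*y*(-71 + y) (E(y) = ((2*y)*(-71 + y) + 61) + y = (2*y*(-71 + y) + 61) + y = (61 + 2*y*(-71 + y)) + y = 61 + y + 2*y*(-71 + y))
E(d(24)) + (-178259 - 36204)*(95721 + 43849) = (61 - 141*(-7 + 24)/(2*24) + 2*((½)*(-7 + 24)/24)²) + (-178259 - 36204)*(95721 + 43849) = (61 - 141*17/(2*24) + 2*((½)*(1/24)*17)²) - 214463*139570 = (61 - 141*17/48 + 2*(17/48)²) - 29932600910 = (61 - 799/16 + 2*(289/2304)) - 29932600910 = (61 - 799/16 + 289/1152) - 29932600910 = 13033/1152 - 29932600910 = -34482356235287/1152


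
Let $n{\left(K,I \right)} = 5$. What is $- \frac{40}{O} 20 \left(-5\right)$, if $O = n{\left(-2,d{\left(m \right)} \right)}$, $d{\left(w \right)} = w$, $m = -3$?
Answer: $800$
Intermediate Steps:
$O = 5$
$- \frac{40}{O} 20 \left(-5\right) = - \frac{40}{5} \cdot 20 \left(-5\right) = \left(-40\right) \frac{1}{5} \cdot 20 \left(-5\right) = \left(-8\right) 20 \left(-5\right) = \left(-160\right) \left(-5\right) = 800$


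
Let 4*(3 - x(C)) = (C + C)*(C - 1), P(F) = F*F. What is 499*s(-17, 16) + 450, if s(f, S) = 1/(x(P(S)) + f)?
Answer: 14693801/32654 ≈ 449.98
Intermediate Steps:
P(F) = F**2
x(C) = 3 - C*(-1 + C)/2 (x(C) = 3 - (C + C)*(C - 1)/4 = 3 - 2*C*(-1 + C)/4 = 3 - C*(-1 + C)/2)
s(f, S) = 1/(3 + f + S**2/2 - S**4/2) (s(f, S) = 1/((3 + S**2/2 - S**4/2) + f) = 1/(3 + f + S**2/2 - S**4/2))
499*s(-17, 16) + 450 = 499*(2/(6 + 16**2 - 1*16**4 + 2*(-17))) + 450 = 499*(2/(6 + 256 - 1*65536 - 34)) + 450 = 499*(2/(6 + 256 - 65536 - 34)) + 450 = 499*(2/(-65308)) + 450 = 499*(2*(-1/65308)) + 450 = 499*(-1/32654) + 450 = -499/32654 + 450 = 14693801/32654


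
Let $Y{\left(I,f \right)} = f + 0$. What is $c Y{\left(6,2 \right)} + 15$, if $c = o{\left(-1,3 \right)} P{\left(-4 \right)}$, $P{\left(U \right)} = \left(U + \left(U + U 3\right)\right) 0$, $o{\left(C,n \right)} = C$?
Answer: $15$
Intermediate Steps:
$Y{\left(I,f \right)} = f$
$P{\left(U \right)} = 0$ ($P{\left(U \right)} = \left(U + \left(U + 3 U\right)\right) 0 = \left(U + 4 U\right) 0 = 5 U 0 = 0$)
$c = 0$ ($c = \left(-1\right) 0 = 0$)
$c Y{\left(6,2 \right)} + 15 = 0 \cdot 2 + 15 = 0 + 15 = 15$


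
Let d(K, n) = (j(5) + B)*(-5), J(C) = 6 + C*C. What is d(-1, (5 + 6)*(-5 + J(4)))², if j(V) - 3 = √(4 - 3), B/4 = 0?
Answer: 400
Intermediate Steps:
B = 0 (B = 4*0 = 0)
J(C) = 6 + C²
j(V) = 4 (j(V) = 3 + √(4 - 3) = 3 + √1 = 3 + 1 = 4)
d(K, n) = -20 (d(K, n) = (4 + 0)*(-5) = 4*(-5) = -20)
d(-1, (5 + 6)*(-5 + J(4)))² = (-20)² = 400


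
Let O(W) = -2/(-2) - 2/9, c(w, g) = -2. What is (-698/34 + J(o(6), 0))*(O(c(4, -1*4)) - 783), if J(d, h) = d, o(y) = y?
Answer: 1738880/153 ≈ 11365.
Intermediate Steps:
O(W) = 7/9 (O(W) = -2*(-½) - 2*⅑ = 1 - 2/9 = 7/9)
(-698/34 + J(o(6), 0))*(O(c(4, -1*4)) - 783) = (-698/34 + 6)*(7/9 - 783) = (-698*1/34 + 6)*(-7040/9) = (-349/17 + 6)*(-7040/9) = -247/17*(-7040/9) = 1738880/153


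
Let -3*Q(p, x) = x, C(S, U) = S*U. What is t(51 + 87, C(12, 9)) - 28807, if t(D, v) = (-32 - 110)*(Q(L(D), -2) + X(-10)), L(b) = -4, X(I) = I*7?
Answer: -56885/3 ≈ -18962.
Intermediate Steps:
X(I) = 7*I
Q(p, x) = -x/3
t(D, v) = 29536/3 (t(D, v) = (-32 - 110)*(-⅓*(-2) + 7*(-10)) = -142*(⅔ - 70) = -142*(-208/3) = 29536/3)
t(51 + 87, C(12, 9)) - 28807 = 29536/3 - 28807 = -56885/3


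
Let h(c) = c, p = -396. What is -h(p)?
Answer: 396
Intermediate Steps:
-h(p) = -1*(-396) = 396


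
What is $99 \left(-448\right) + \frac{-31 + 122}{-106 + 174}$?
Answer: $- \frac{3015845}{68} \approx -44351.0$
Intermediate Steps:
$99 \left(-448\right) + \frac{-31 + 122}{-106 + 174} = -44352 + \frac{91}{68} = - \frac{3015845}{68}$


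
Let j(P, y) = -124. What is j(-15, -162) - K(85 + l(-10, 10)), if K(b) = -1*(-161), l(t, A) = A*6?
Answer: -285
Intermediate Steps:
l(t, A) = 6*A
K(b) = 161
j(-15, -162) - K(85 + l(-10, 10)) = -124 - 1*161 = -124 - 161 = -285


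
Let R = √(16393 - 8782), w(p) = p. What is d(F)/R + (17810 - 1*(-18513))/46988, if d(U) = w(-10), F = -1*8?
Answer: 36323/46988 - 10*√7611/7611 ≈ 0.65840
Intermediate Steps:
F = -8
R = √7611 ≈ 87.241
d(U) = -10
d(F)/R + (17810 - 1*(-18513))/46988 = -10*√7611/7611 + (17810 - 1*(-18513))/46988 = -10*√7611/7611 + (17810 + 18513)*(1/46988) = -10*√7611/7611 + 36323*(1/46988) = -10*√7611/7611 + 36323/46988 = 36323/46988 - 10*√7611/7611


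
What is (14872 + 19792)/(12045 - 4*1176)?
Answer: 34664/7341 ≈ 4.7220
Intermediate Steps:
(14872 + 19792)/(12045 - 4*1176) = 34664/(12045 - 4704) = 34664/7341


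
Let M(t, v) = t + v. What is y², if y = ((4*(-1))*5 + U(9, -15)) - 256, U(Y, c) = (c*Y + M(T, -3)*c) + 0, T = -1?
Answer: 123201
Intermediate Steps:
U(Y, c) = -4*c + Y*c (U(Y, c) = (c*Y + (-1 - 3)*c) + 0 = (Y*c - 4*c) + 0 = (-4*c + Y*c) + 0 = -4*c + Y*c)
y = -351 (y = ((4*(-1))*5 - 15*(-4 + 9)) - 256 = (-4*5 - 15*5) - 256 = (-20 - 75) - 256 = -95 - 256 = -351)
y² = (-351)² = 123201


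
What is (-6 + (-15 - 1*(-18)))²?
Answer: 9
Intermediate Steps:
(-6 + (-15 - 1*(-18)))² = (-6 + (-15 + 18))² = (-6 + 3)² = (-3)² = 9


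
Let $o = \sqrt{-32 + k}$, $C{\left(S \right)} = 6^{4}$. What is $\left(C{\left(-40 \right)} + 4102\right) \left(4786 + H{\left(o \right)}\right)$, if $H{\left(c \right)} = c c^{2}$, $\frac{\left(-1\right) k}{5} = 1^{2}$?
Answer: $25834828 - 199726 i \sqrt{37} \approx 2.5835 \cdot 10^{7} - 1.2149 \cdot 10^{6} i$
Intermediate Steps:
$k = -5$ ($k = - 5 \cdot 1^{2} = \left(-5\right) 1 = -5$)
$C{\left(S \right)} = 1296$
$o = i \sqrt{37}$ ($o = \sqrt{-32 - 5} = \sqrt{-37} = i \sqrt{37} \approx 6.0828 i$)
$H{\left(c \right)} = c^{3}$
$\left(C{\left(-40 \right)} + 4102\right) \left(4786 + H{\left(o \right)}\right) = \left(1296 + 4102\right) \left(4786 + \left(i \sqrt{37}\right)^{3}\right) = 5398 \left(4786 - 37 i \sqrt{37}\right) = 25834828 - 199726 i \sqrt{37}$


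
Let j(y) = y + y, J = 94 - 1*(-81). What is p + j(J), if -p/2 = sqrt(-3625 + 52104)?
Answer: 350 - 2*sqrt(48479) ≈ -90.359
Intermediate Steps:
J = 175 (J = 94 + 81 = 175)
p = -2*sqrt(48479) (p = -2*sqrt(-3625 + 52104) = -2*sqrt(48479) ≈ -440.36)
j(y) = 2*y
p + j(J) = -2*sqrt(48479) + 2*175 = -2*sqrt(48479) + 350 = 350 - 2*sqrt(48479)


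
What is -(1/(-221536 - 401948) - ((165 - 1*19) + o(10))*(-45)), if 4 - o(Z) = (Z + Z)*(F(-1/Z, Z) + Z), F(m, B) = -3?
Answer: -280567799/623484 ≈ -450.00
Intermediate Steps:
o(Z) = 4 - 2*Z*(-3 + Z) (o(Z) = 4 - (Z + Z)*(-3 + Z) = 4 - 2*Z*(-3 + Z))
-(1/(-221536 - 401948) - ((165 - 1*19) + o(10))*(-45)) = -(1/(-221536 - 401948) - ((165 - 1*19) + (4 - 2*10**2 + 6*10))*(-45)) = -(1/(-623484) - ((165 - 19) + (4 - 2*100 + 60))*(-45)) = -(-1/623484 - (146 + (4 - 200 + 60))*(-45)) = -(-1/623484 - (146 - 136)*(-45)) = -(-1/623484 - 10*(-45)) = -(-1/623484 - 1*(-450)) = -(-1/623484 + 450) = -1*280567799/623484 = -280567799/623484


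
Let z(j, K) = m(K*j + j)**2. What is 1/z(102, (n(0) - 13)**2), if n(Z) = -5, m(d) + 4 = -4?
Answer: 1/64 ≈ 0.015625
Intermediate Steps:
m(d) = -8 (m(d) = -4 - 4 = -8)
z(j, K) = 64 (z(j, K) = (-8)**2 = 64)
1/z(102, (n(0) - 13)**2) = 1/64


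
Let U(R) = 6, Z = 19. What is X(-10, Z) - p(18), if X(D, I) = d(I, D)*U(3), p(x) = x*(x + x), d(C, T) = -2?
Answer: -660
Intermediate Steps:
p(x) = 2*x**2 (p(x) = x*(2*x) = 2*x**2)
X(D, I) = -12 (X(D, I) = -2*6 = -12)
X(-10, Z) - p(18) = -12 - 2*18**2 = -12 - 2*324 = -12 - 1*648 = -12 - 648 = -660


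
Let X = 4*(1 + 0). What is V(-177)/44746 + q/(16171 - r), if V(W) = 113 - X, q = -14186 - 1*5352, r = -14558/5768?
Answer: -2516245107345/2087152246478 ≈ -1.2056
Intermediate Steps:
X = 4 (X = 4*1 = 4)
r = -7279/2884 (r = -14558*1/5768 = -7279/2884 ≈ -2.5239)
q = -19538 (q = -14186 - 5352 = -19538)
V(W) = 109 (V(W) = 113 - 1*4 = 113 - 4 = 109)
V(-177)/44746 + q/(16171 - r) = 109/44746 - 19538/(16171 - 1*(-7279/2884)) = 109*(1/44746) - 19538/(16171 + 7279/2884) = 109/44746 - 19538/46644443/2884 = 109/44746 - 19538*2884/46644443 = 109/44746 - 56347592/46644443 = -2516245107345/2087152246478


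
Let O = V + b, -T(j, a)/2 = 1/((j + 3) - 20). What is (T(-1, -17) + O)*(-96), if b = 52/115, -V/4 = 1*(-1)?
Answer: -151136/345 ≈ -438.08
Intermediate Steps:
V = 4 (V = -4*(-1) = 4)
b = 52/115 (b = 52*(1/115) = 52/115 ≈ 0.45217)
T(j, a) = -2/(-17 + j) (T(j, a) = -2/((j + 3) - 20) = -2/((3 + j) - 20) = -2/(-17 + j))
O = 512/115 (O = 4 + 52/115 = 512/115 ≈ 4.4522)
(T(-1, -17) + O)*(-96) = (-2/(-17 - 1) + 512/115)*(-96) = (-2/(-18) + 512/115)*(-96) = (-2*(-1/18) + 512/115)*(-96) = (⅑ + 512/115)*(-96) = (4723/1035)*(-96) = -151136/345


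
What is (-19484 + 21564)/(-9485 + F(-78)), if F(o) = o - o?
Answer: -416/1897 ≈ -0.21929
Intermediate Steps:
F(o) = 0
(-19484 + 21564)/(-9485 + F(-78)) = (-19484 + 21564)/(-9485 + 0) = 2080/(-9485) = 2080*(-1/9485) = -416/1897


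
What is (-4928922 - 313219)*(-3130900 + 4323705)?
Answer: -6252851995505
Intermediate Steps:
(-4928922 - 313219)*(-3130900 + 4323705) = -5242141*1192805 = -6252851995505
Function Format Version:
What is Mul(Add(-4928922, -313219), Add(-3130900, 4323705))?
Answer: -6252851995505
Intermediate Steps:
Mul(Add(-4928922, -313219), Add(-3130900, 4323705)) = Mul(-5242141, 1192805) = -6252851995505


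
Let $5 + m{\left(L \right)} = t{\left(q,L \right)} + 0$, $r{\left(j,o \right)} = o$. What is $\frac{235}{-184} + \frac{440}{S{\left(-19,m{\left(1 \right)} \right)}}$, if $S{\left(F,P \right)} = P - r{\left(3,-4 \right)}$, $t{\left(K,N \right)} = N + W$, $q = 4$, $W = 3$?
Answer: $\frac{80255}{552} \approx 145.39$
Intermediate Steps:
$t{\left(K,N \right)} = 3 + N$ ($t{\left(K,N \right)} = N + 3 = 3 + N$)
$m{\left(L \right)} = -2 + L$ ($m{\left(L \right)} = -5 + \left(\left(3 + L\right) + 0\right) = -5 + \left(3 + L\right) = -2 + L$)
$S{\left(F,P \right)} = 4 + P$ ($S{\left(F,P \right)} = P - -4 = P + 4 = 4 + P$)
$\frac{235}{-184} + \frac{440}{S{\left(-19,m{\left(1 \right)} \right)}} = \frac{235}{-184} + \frac{440}{4 + \left(-2 + 1\right)} = 235 \left(- \frac{1}{184}\right) + \frac{440}{4 - 1} = - \frac{235}{184} + \frac{440}{3} = \frac{80255}{552}$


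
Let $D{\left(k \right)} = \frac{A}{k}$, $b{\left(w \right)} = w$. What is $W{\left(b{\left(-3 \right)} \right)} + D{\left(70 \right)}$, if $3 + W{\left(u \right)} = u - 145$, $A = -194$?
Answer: $- \frac{5382}{35} \approx -153.77$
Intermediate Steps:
$W{\left(u \right)} = -148 + u$ ($W{\left(u \right)} = -3 + \left(u - 145\right) = -3 + \left(-145 + u\right) = -148 + u$)
$D{\left(k \right)} = - \frac{194}{k}$
$W{\left(b{\left(-3 \right)} \right)} + D{\left(70 \right)} = \left(-148 - 3\right) - \frac{194}{70} = -151 - \frac{97}{35} = - \frac{5382}{35}$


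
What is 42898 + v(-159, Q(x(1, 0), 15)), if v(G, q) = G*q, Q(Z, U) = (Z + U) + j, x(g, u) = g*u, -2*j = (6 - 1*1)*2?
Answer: 41308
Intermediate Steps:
j = -5 (j = -(6 - 1*1)*2/2 = -(6 - 1)*2/2 = -5*2/2 = -½*10 = -5)
Q(Z, U) = -5 + U + Z (Q(Z, U) = (Z + U) - 5 = (U + Z) - 5 = -5 + U + Z)
42898 + v(-159, Q(x(1, 0), 15)) = 42898 - 159*(-5 + 15 + 1*0) = 42898 - 159*(-5 + 15 + 0) = 42898 - 159*10 = 42898 - 1590 = 41308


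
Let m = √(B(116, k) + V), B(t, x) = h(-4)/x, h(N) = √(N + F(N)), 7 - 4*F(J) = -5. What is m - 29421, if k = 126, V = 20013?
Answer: -29421 + √(35302932 + 14*I)/42 ≈ -29280.0 + 2.8051e-5*I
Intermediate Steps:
F(J) = 3 (F(J) = 7/4 - ¼*(-5) = 7/4 + 5/4 = 3)
h(N) = √(3 + N) (h(N) = √(N + 3) = √(3 + N))
B(t, x) = I/x (B(t, x) = √(3 - 4)/x = √(-1)/x = I/x)
m = √(20013 + I/126) (m = √(I/126 + 20013) = √(20013 + I/126) ≈ 141.47 + 0.e-5*I)
m - 29421 = √(35302932 + 14*I)/42 - 29421 = -29421 + √(35302932 + 14*I)/42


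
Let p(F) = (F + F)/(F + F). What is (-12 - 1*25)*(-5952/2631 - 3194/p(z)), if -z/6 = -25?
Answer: 103715514/877 ≈ 1.1826e+5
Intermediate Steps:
z = 150 (z = -6*(-25) = 150)
p(F) = 1 (p(F) = (2*F)/((2*F)) = (2*F)*(1/(2*F)) = 1)
(-12 - 1*25)*(-5952/2631 - 3194/p(z)) = (-12 - 1*25)*(-5952/2631 - 3194/1) = (-12 - 25)*(-5952*1/2631 - 3194*1) = -37*(-1984/877 - 3194) = -37*(-2803122/877) = 103715514/877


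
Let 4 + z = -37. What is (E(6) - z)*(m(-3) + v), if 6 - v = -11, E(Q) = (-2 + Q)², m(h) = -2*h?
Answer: 1311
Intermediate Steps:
z = -41 (z = -4 - 37 = -41)
v = 17 (v = 6 - 1*(-11) = 6 + 11 = 17)
(E(6) - z)*(m(-3) + v) = ((-2 + 6)² - 1*(-41))*(-2*(-3) + 17) = (4² + 41)*(6 + 17) = (16 + 41)*23 = 57*23 = 1311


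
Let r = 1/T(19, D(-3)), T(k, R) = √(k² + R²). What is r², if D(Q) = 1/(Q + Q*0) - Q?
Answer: 9/3313 ≈ 0.0027166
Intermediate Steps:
D(Q) = 1/Q - Q (D(Q) = 1/(Q + 0) - Q = 1/Q - Q)
T(k, R) = √(R² + k²)
r = 3*√3313/3313 (r = 1/(√((1/(-3) - 1*(-3))² + 19²)) = 1/(√((-⅓ + 3)² + 361)) = 1/(√((8/3)² + 361)) = 1/(√(64/9 + 361)) = 1/(√(3313/9)) = 1/(√3313/3) = 3*√3313/3313 ≈ 0.052121)
r² = (3*√3313/3313)² = 9/3313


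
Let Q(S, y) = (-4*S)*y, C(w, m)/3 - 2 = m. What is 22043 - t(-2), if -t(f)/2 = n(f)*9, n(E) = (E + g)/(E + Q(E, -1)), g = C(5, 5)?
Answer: 110044/5 ≈ 22009.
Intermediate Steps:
C(w, m) = 6 + 3*m
g = 21 (g = 6 + 3*5 = 6 + 15 = 21)
Q(S, y) = -4*S*y
n(E) = (21 + E)/(5*E) (n(E) = (E + 21)/(E - 4*E*(-1)) = (21 + E)/(E + 4*E) = (21 + E)/((5*E)) = (21 + E)*(1/(5*E)) = (21 + E)/(5*E))
t(f) = -18*(21 + f)/(5*f) (t(f) = -2*(21 + f)/(5*f)*9 = -18*(21 + f)/(5*f))
22043 - t(-2) = 22043 - 18*(-21 - 1*(-2))/(5*(-2)) = 22043 - 18*(-1)*(-21 + 2)/(5*2) = 22043 - 18*(-1)*(-19)/(5*2) = 22043 - 1*171/5 = 22043 - 171/5 = 110044/5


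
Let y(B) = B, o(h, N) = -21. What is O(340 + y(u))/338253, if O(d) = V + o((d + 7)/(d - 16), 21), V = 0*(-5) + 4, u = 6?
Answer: -17/338253 ≈ -5.0258e-5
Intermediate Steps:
V = 4 (V = 0 + 4 = 4)
O(d) = -17 (O(d) = 4 - 21 = -17)
O(340 + y(u))/338253 = -17/338253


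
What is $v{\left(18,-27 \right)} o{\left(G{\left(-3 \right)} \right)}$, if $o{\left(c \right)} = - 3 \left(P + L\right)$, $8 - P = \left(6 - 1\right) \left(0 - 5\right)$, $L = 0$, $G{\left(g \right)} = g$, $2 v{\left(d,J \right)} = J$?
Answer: $\frac{2673}{2} \approx 1336.5$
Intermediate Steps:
$v{\left(d,J \right)} = \frac{J}{2}$
$P = 33$ ($P = 8 - \left(6 - 1\right) \left(0 - 5\right) = 8 - 5 \left(-5\right) = 8 - -25 = 8 + 25 = 33$)
$o{\left(c \right)} = -99$ ($o{\left(c \right)} = - 3 \left(33 + 0\right) = \left(-3\right) 33 = -99$)
$v{\left(18,-27 \right)} o{\left(G{\left(-3 \right)} \right)} = \frac{1}{2} \left(-27\right) \left(-99\right) = \left(- \frac{27}{2}\right) \left(-99\right) = \frac{2673}{2}$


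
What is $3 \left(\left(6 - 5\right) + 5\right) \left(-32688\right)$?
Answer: $-588384$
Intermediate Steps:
$3 \left(\left(6 - 5\right) + 5\right) \left(-32688\right) = 3 \left(1 + 5\right) \left(-32688\right) = 3 \cdot 6 \left(-32688\right) = 18 \left(-32688\right) = -588384$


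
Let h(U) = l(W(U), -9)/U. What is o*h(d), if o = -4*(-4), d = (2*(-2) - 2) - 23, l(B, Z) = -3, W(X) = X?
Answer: 48/29 ≈ 1.6552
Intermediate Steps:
d = -29 (d = (-4 - 2) - 23 = -6 - 23 = -29)
h(U) = -3/U
o = 16
o*h(d) = 16*(-3/(-29)) = 16*(-3*(-1/29)) = 16*(3/29) = 48/29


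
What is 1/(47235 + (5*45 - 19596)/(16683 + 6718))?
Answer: 23401/1105326864 ≈ 2.1171e-5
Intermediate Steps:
1/(47235 + (5*45 - 19596)/(16683 + 6718)) = 1/(47235 + (225 - 19596)/23401) = 1/(47235 - 19371*1/23401) = 1/(47235 - 19371/23401) = 1/(1105326864/23401) = 23401/1105326864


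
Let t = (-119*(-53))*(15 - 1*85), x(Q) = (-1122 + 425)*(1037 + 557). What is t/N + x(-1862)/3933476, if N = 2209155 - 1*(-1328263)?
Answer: -1416681347691/3478587201242 ≈ -0.40726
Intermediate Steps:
x(Q) = -1111018 (x(Q) = -697*1594 = -1111018)
t = -441490 (t = 6307*(15 - 85) = 6307*(-70) = -441490)
N = 3537418 (N = 2209155 + 1328263 = 3537418)
t/N + x(-1862)/3933476 = -441490/3537418 - 1111018/3933476 = -441490*1/3537418 - 1111018*1/3933476 = -220745/1768709 - 555509/1966738 = -1416681347691/3478587201242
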